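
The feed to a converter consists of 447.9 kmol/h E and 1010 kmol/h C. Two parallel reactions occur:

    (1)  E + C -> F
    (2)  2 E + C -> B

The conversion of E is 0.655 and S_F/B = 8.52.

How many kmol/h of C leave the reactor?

745 kmol/h

Conversion of E: E consumed = 0.655 × 447.9 = 293.4 kmol/h = 1ξ₁ + 2ξ₂.
Selectivity: 1ξ₁ / (1ξ₂) = 8.52 → ξ₁ = 8.52 ξ₂.
Substitute: (1·8.52 + 2) ξ₂ = 293.4 → ξ₂ = 27.89 kmol/h, ξ₁ = 237.6 kmol/h.
Outlet amounts (n = n₀ + Σ ν·ξ):
  E: 447.9 − 1(237.6) − 2(27.89) = 154.5
  C: 1010 − 1(237.6) − 1(27.89) = 744.5
  F: 0 + 1(237.6) = 237.6
  B: 0 + 1(27.89) = 27.89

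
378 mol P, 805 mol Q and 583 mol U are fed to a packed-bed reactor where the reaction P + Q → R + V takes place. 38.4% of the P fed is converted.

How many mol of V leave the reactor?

P reacted = 0.384 × 378 = 145.2 mol; ν_P = −1, so ξ = 145.2/1 = 145.2 mol.
Outlet amounts (n = n₀ + ν ξ):
  P: 378 − 1(145.2) = 232.8
  Q: 805 − 1(145.2) = 659.8
  R: 0 + 1(145.2) = 145.2
  V: 0 + 1(145.2) = 145.2
  U: 583 (inert)

145 mol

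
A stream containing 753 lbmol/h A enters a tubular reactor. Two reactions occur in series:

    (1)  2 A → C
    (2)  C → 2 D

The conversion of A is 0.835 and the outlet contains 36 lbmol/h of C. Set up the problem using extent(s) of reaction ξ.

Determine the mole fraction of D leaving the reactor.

Conversion of A: A consumed = 2ξ₁ = 0.835 × 753 → ξ₁ = 314.4 lbmol/h.
C balance: n_C = 0 + 1ξ₁ − 1ξ₂ = 36 → ξ₂ = (1·314.4 − 36)/1 = 278.4 lbmol/h.
Outlet amounts (n = n₀ + Σ ν·ξ):
  A: 753 − 2(314.4) = 124.2
  C: 0 + 1(314.4) − 1(278.4) = 36
  D: 0 + 2(278.4) = 556.8
Total out = 717 lbmol/h; y_D = 556.8 / 717 = 0.7765.

0.777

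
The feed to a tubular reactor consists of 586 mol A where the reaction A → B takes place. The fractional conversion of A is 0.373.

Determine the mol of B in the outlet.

A reacted = 0.373 × 586 = 218.6 mol; ν_A = −1, so ξ = 218.6/1 = 218.6 mol.
Outlet amounts (n = n₀ + ν ξ):
  A: 586 − 1(218.6) = 367.4
  B: 0 + 1(218.6) = 218.6

219 mol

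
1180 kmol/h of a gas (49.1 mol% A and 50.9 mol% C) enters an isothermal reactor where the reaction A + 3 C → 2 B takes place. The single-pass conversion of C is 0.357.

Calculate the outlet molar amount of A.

508 kmol/h

C reacted = 0.357 × 600.6 = 214.4 kmol/h; ν_C = −3, so ξ = 214.4/3 = 71.47 kmol/h.
Outlet amounts (n = n₀ + ν ξ):
  A: 579.4 − 1(71.47) = 507.9
  C: 600.6 − 3(71.47) = 386.2
  B: 0 + 2(71.47) = 142.9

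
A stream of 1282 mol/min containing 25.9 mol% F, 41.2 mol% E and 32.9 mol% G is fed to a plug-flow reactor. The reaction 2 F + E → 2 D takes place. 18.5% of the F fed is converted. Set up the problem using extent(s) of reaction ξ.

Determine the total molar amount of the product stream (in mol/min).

F reacted = 0.185 × 332 = 61.43 mol/min; ν_F = −2, so ξ = 61.43/2 = 30.71 mol/min.
Outlet amounts (n = n₀ + ν ξ):
  F: 332 − 2(30.71) = 270.6
  E: 528.2 − 1(30.71) = 497.5
  D: 0 + 2(30.71) = 61.43
  G: 421.8 (inert)
Total out = 270.6 + 497.5 + 61.43 + 421.8 = 1251 mol/min.

1250 mol/min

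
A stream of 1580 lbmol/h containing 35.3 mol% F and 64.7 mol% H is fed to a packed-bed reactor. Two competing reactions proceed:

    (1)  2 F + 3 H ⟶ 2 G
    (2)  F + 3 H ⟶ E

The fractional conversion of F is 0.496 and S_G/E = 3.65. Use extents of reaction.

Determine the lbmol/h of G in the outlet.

217 lbmol/h

Conversion of F: F consumed = 0.496 × 557.7 = 276.6 lbmol/h = 2ξ₁ + 1ξ₂.
Selectivity: 2ξ₁ / (1ξ₂) = 3.65 → ξ₁ = 1.825 ξ₂.
Substitute: (2·1.825 + 1) ξ₂ = 276.6 → ξ₂ = 59.49 lbmol/h, ξ₁ = 108.6 lbmol/h.
Outlet amounts (n = n₀ + Σ ν·ξ):
  F: 557.7 − 2(108.6) − 1(59.49) = 281.1
  H: 1022 − 3(108.6) − 3(59.49) = 518.1
  G: 0 + 2(108.6) = 217.1
  E: 0 + 1(59.49) = 59.49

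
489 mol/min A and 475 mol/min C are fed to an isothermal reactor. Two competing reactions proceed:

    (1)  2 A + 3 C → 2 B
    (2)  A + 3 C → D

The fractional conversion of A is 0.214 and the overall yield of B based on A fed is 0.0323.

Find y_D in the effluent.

0.132

Yield of B: 2ξ₁ / 489 = 0.0323 → ξ₁ = 7.897 mol/min.
Conversion of A: 2ξ₁ + 1ξ₂ = 0.214 × 489 = 104.6 → ξ₂ = 88.85 mol/min.
Outlet amounts (n = n₀ + Σ ν·ξ):
  A: 489 − 2(7.897) − 1(88.85) = 384.4
  C: 475 − 3(7.897) − 3(88.85) = 184.8
  B: 0 + 2(7.897) = 15.79
  D: 0 + 1(88.85) = 88.85
Total out = 673.8 mol/min; y_D = 88.85 / 673.8 = 0.1319.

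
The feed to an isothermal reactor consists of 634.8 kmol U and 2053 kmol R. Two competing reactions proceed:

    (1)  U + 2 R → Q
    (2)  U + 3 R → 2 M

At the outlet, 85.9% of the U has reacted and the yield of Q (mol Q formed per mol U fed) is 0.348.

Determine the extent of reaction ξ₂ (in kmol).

ξ₂ = 324 kmol

Yield of Q: 1ξ₁ / 634.8 = 0.348 → ξ₁ = 220.9 kmol.
Conversion of U: 1ξ₁ + 1ξ₂ = 0.859 × 634.8 = 545.3 → ξ₂ = 324.4 kmol.
Outlet amounts (n = n₀ + Σ ν·ξ):
  U: 634.8 − 1(220.9) − 1(324.4) = 89.51
  R: 2053 − 2(220.9) − 3(324.4) = 638
  Q: 0 + 1(220.9) = 220.9
  M: 0 + 2(324.4) = 648.8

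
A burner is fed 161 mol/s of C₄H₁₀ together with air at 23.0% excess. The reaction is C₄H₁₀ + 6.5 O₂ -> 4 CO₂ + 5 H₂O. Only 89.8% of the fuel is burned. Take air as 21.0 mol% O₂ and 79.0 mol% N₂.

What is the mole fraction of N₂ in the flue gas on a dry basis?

Stoichiometric O₂ = 6.5 × 161 = 1046 mol/s; O₂ fed = 1046 × 1.230 = 1287 mol/s.
N₂ fed = 1287 × 79/21 = 4842 mol/s.
Fuel reacted = 0.898 × 161 → ξ = 144.6 mol/s.
Outlet (n = n₀ + ν ξ):
  C₄H₁₀: 161 − 1(144.6) = 16.42
  O₂: 1287 − 6.5(144.6) = 347.4
  N₂: 4842 (inert)
  CO₂: 0 + 4(144.6) = 578.3
  H₂O: 0 + 5(144.6) = 722.9
Dry total = 5784 mol/s; y_N₂ (dry) = 4842 / 5784 = 0.8371.

0.837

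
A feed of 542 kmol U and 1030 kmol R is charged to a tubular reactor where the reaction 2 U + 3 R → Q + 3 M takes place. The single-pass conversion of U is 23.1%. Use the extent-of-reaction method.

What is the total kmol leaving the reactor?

1510 kmol

U reacted = 0.231 × 542 = 125.2 kmol; ν_U = −2, so ξ = 125.2/2 = 62.6 kmol.
Outlet amounts (n = n₀ + ν ξ):
  U: 542 − 2(62.6) = 416.8
  R: 1030 − 3(62.6) = 842.2
  Q: 0 + 1(62.6) = 62.6
  M: 0 + 3(62.6) = 187.8
Total out = 416.8 + 842.2 + 62.6 + 187.8 = 1509 kmol.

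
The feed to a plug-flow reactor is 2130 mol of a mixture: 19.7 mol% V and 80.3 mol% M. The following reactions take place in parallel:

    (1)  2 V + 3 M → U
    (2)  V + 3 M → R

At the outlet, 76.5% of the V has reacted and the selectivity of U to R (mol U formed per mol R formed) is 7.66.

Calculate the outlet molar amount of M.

1200 mol

Conversion of V: V consumed = 0.765 × 419.6 = 321 mol = 2ξ₁ + 1ξ₂.
Selectivity: 1ξ₁ / (1ξ₂) = 7.66 → ξ₁ = 7.66 ξ₂.
Substitute: (2·7.66 + 1) ξ₂ = 321 → ξ₂ = 19.67 mol, ξ₁ = 150.7 mol.
Outlet amounts (n = n₀ + Σ ν·ξ):
  V: 419.6 − 2(150.7) − 1(19.67) = 98.61
  M: 1710 − 3(150.7) − 3(19.67) = 1199
  U: 0 + 1(150.7) = 150.7
  R: 0 + 1(19.67) = 19.67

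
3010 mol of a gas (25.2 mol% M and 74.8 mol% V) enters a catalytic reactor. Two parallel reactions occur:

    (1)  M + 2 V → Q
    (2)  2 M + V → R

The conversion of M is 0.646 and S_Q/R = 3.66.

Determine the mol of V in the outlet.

1530 mol

Conversion of M: M consumed = 0.646 × 758.5 = 490 mol = 1ξ₁ + 2ξ₂.
Selectivity: 1ξ₁ / (1ξ₂) = 3.66 → ξ₁ = 3.66 ξ₂.
Substitute: (1·3.66 + 2) ξ₂ = 490 → ξ₂ = 86.57 mol, ξ₁ = 316.9 mol.
Outlet amounts (n = n₀ + Σ ν·ξ):
  M: 758.5 − 1(316.9) − 2(86.57) = 268.5
  V: 2251 − 2(316.9) − 1(86.57) = 1531
  Q: 0 + 1(316.9) = 316.9
  R: 0 + 1(86.57) = 86.57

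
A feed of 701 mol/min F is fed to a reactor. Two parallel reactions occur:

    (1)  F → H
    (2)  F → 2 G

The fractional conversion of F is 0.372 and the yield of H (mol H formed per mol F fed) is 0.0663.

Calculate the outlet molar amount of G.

Yield of H: 1ξ₁ / 701 = 0.0663 → ξ₁ = 46.48 mol/min.
Conversion of F: 1ξ₁ + 1ξ₂ = 0.372 × 701 = 260.8 → ξ₂ = 214.3 mol/min.
Outlet amounts (n = n₀ + Σ ν·ξ):
  F: 701 − 1(46.48) − 1(214.3) = 440.2
  H: 0 + 1(46.48) = 46.48
  G: 0 + 2(214.3) = 428.6

429 mol/min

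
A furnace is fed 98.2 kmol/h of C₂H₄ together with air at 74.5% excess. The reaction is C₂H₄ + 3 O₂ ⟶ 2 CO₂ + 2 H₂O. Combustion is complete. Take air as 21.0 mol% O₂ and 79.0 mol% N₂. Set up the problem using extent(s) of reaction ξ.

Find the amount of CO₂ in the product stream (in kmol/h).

Stoichiometric O₂ = 3 × 98.2 = 294.6 kmol/h; O₂ fed = 294.6 × 1.745 = 514.1 kmol/h.
N₂ fed = 514.1 × 79/21 = 1934 kmol/h.
Fuel reacted = 1 × 98.2 → ξ = 98.2 kmol/h.
Outlet (n = n₀ + ν ξ):
  C₂H₄: 98.2 − 1(98.2) = 0
  O₂: 514.1 − 3(98.2) = 219.5
  N₂: 1934 (inert)
  CO₂: 0 + 2(98.2) = 196.4
  H₂O: 0 + 2(98.2) = 196.4

196 kmol/h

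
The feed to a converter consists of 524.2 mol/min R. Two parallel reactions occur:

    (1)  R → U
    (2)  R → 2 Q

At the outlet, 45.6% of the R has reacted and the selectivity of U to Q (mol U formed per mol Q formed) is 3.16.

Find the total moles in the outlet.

557 mol/min

Conversion of R: R consumed = 0.456 × 524.2 = 239 mol/min = 1ξ₁ + 1ξ₂.
Selectivity: 1ξ₁ / (2ξ₂) = 3.16 → ξ₁ = 6.32 ξ₂.
Substitute: (1·6.32 + 1) ξ₂ = 239 → ξ₂ = 32.66 mol/min, ξ₁ = 206.4 mol/min.
Outlet amounts (n = n₀ + Σ ν·ξ):
  R: 524.2 − 1(206.4) − 1(32.66) = 285.2
  U: 0 + 1(206.4) = 206.4
  Q: 0 + 2(32.66) = 65.31
Total out = 285.2 + 206.4 + 65.31 = 556.9 mol/min.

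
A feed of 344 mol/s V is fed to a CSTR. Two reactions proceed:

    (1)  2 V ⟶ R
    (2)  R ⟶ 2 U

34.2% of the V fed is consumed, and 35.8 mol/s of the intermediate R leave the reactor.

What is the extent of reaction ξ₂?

ξ₂ = 23 mol/s

Conversion of V: V consumed = 2ξ₁ = 0.342 × 344 → ξ₁ = 58.82 mol/s.
R balance: n_R = 0 + 1ξ₁ − 1ξ₂ = 35.8 → ξ₂ = (1·58.82 − 35.8)/1 = 23.02 mol/s.
Outlet amounts (n = n₀ + Σ ν·ξ):
  V: 344 − 2(58.82) = 226.4
  R: 0 + 1(58.82) − 1(23.02) = 35.8
  U: 0 + 2(23.02) = 46.05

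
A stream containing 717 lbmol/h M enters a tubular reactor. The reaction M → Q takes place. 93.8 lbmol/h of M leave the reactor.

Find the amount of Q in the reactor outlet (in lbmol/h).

For M: n = n₀ − 1ξ → 93.8 = 717 − 1ξ, giving ξ = 623.2 lbmol/h.
Outlet amounts (n = n₀ + ν ξ):
  M: 717 − 1(623.2) = 93.8
  Q: 0 + 1(623.2) = 623.2

623 lbmol/h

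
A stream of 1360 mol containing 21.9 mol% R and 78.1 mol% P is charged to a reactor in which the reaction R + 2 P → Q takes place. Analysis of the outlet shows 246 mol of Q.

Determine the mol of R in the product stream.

For Q: n = n₀ + 1ξ → 246 = 0 + 1ξ, giving ξ = 246 mol.
Outlet amounts (n = n₀ + ν ξ):
  R: 297.8 − 1(246) = 51.84
  P: 1062 − 2(246) = 570.2
  Q: 0 + 1(246) = 246

51.8 mol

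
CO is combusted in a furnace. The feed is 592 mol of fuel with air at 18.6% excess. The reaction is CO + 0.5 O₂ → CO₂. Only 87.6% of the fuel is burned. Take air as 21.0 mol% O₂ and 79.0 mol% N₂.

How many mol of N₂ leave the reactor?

Stoichiometric O₂ = 0.5 × 592 = 296 mol; O₂ fed = 296 × 1.186 = 351.1 mol.
N₂ fed = 351.1 × 79/21 = 1321 mol.
Fuel reacted = 0.876 × 592 → ξ = 518.6 mol.
Outlet (n = n₀ + ν ξ):
  CO: 592 − 1(518.6) = 73.41
  O₂: 351.1 − 0.5(518.6) = 91.76
  N₂: 1321 (inert)
  CO₂: 0 + 1(518.6) = 518.6

1320 mol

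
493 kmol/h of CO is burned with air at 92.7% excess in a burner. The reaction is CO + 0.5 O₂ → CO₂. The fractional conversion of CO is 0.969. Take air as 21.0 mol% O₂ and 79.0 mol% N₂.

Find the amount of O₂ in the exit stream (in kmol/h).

Stoichiometric O₂ = 0.5 × 493 = 246.5 kmol/h; O₂ fed = 246.5 × 1.927 = 475 kmol/h.
N₂ fed = 475 × 79/21 = 1787 kmol/h.
Fuel reacted = 0.969 × 493 → ξ = 477.7 kmol/h.
Outlet (n = n₀ + ν ξ):
  CO: 493 − 1(477.7) = 15.28
  O₂: 475 − 0.5(477.7) = 236.1
  N₂: 1787 (inert)
  CO₂: 0 + 1(477.7) = 477.7

236 kmol/h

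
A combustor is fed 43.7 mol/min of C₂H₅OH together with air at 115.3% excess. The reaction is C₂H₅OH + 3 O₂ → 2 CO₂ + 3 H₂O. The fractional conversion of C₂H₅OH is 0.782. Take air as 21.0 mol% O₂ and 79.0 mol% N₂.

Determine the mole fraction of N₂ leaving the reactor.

Stoichiometric O₂ = 3 × 43.7 = 131.1 mol/min; O₂ fed = 131.1 × 2.153 = 282.3 mol/min.
N₂ fed = 282.3 × 79/21 = 1062 mol/min.
Fuel reacted = 0.782 × 43.7 → ξ = 34.17 mol/min.
Outlet (n = n₀ + ν ξ):
  C₂H₅OH: 43.7 − 1(34.17) = 9.527
  O₂: 282.3 − 3(34.17) = 179.7
  N₂: 1062 (inert)
  CO₂: 0 + 2(34.17) = 68.35
  H₂O: 0 + 3(34.17) = 102.5
Total out = 1422 mol/min; y_N₂ = 1062 / 1422 = 0.7467.

0.747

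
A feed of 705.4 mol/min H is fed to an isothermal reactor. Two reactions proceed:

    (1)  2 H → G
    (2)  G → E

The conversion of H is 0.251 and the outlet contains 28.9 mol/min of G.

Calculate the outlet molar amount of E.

59.6 mol/min

Conversion of H: H consumed = 2ξ₁ = 0.251 × 705.4 → ξ₁ = 88.53 mol/min.
G balance: n_G = 0 + 1ξ₁ − 1ξ₂ = 28.9 → ξ₂ = (1·88.53 − 28.9)/1 = 59.63 mol/min.
Outlet amounts (n = n₀ + Σ ν·ξ):
  H: 705.4 − 2(88.53) = 528.3
  G: 0 + 1(88.53) − 1(59.63) = 28.9
  E: 0 + 1(59.63) = 59.63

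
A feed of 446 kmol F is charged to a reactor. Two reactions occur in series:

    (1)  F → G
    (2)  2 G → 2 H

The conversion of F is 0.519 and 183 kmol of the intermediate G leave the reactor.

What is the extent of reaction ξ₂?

ξ₂ = 24.2 kmol

Conversion of F: F consumed = 1ξ₁ = 0.519 × 446 → ξ₁ = 231.5 kmol.
G balance: n_G = 0 + 1ξ₁ − 2ξ₂ = 183 → ξ₂ = (1·231.5 − 183)/2 = 24.24 kmol.
Outlet amounts (n = n₀ + Σ ν·ξ):
  F: 446 − 1(231.5) = 214.5
  G: 0 + 1(231.5) − 2(24.24) = 183
  H: 0 + 2(24.24) = 48.47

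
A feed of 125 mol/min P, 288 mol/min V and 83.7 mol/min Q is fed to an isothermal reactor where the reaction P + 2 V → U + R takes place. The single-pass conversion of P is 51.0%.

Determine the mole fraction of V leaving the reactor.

0.371

P reacted = 0.51 × 125 = 63.75 mol/min; ν_P = −1, so ξ = 63.75/1 = 63.75 mol/min.
Outlet amounts (n = n₀ + ν ξ):
  P: 125 − 1(63.75) = 61.25
  V: 288 − 2(63.75) = 160.5
  U: 0 + 1(63.75) = 63.75
  R: 0 + 1(63.75) = 63.75
  Q: 83.7 (inert)
Total out = 432.9 mol/min; y_V = 160.5 / 432.9 = 0.3707.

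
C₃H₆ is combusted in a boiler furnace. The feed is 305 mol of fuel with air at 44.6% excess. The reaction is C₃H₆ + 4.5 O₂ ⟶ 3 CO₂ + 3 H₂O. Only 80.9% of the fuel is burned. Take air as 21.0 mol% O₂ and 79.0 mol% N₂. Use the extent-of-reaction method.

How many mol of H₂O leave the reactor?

Stoichiometric O₂ = 4.5 × 305 = 1372 mol; O₂ fed = 1372 × 1.446 = 1985 mol.
N₂ fed = 1985 × 79/21 = 7466 mol.
Fuel reacted = 0.809 × 305 → ξ = 246.7 mol.
Outlet (n = n₀ + ν ξ):
  C₃H₆: 305 − 1(246.7) = 58.25
  O₂: 1985 − 4.5(246.7) = 874.3
  N₂: 7466 (inert)
  CO₂: 0 + 3(246.7) = 740.2
  H₂O: 0 + 3(246.7) = 740.2

740 mol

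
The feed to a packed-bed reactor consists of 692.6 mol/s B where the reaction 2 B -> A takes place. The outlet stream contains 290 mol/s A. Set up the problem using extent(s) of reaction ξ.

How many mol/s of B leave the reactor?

113 mol/s

For A: n = n₀ + 1ξ → 290 = 0 + 1ξ, giving ξ = 290 mol/s.
Outlet amounts (n = n₀ + ν ξ):
  B: 692.6 − 2(290) = 112.6
  A: 0 + 1(290) = 290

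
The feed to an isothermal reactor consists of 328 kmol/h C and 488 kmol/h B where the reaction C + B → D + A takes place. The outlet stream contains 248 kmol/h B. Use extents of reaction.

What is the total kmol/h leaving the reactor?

816 kmol/h

For B: n = n₀ − 1ξ → 248 = 488 − 1ξ, giving ξ = 240 kmol/h.
Outlet amounts (n = n₀ + ν ξ):
  C: 328 − 1(240) = 88
  B: 488 − 1(240) = 248
  D: 0 + 1(240) = 240
  A: 0 + 1(240) = 240
Total out = 88 + 248 + 240 + 240 = 816 kmol/h.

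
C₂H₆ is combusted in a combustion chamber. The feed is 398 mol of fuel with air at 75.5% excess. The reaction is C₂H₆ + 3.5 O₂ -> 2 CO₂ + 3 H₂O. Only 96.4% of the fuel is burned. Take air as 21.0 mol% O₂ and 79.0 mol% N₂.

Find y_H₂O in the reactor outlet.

0.0941

Stoichiometric O₂ = 3.5 × 398 = 1393 mol; O₂ fed = 1393 × 1.755 = 2445 mol.
N₂ fed = 2445 × 79/21 = 9197 mol.
Fuel reacted = 0.964 × 398 → ξ = 383.7 mol.
Outlet (n = n₀ + ν ξ):
  C₂H₆: 398 − 1(383.7) = 14.33
  O₂: 2445 − 3.5(383.7) = 1102
  N₂: 9197 (inert)
  CO₂: 0 + 2(383.7) = 767.3
  H₂O: 0 + 3(383.7) = 1151
Total out = 12230 mol; y_H₂O = 1151 / 12230 = 0.0941.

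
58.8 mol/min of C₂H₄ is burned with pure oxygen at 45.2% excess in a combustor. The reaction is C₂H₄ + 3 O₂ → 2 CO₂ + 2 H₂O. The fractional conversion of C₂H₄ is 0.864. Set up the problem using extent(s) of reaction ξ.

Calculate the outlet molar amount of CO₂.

102 mol/min

Stoichiometric O₂ = 3 × 58.8 = 176.4 mol/min; O₂ fed = 176.4 × 1.452 = 256.1 mol/min.
Fuel reacted = 0.864 × 58.8 → ξ = 50.8 mol/min.
Outlet (n = n₀ + ν ξ):
  C₂H₄: 58.8 − 1(50.8) = 7.997
  O₂: 256.1 − 3(50.8) = 103.7
  CO₂: 0 + 2(50.8) = 101.6
  H₂O: 0 + 2(50.8) = 101.6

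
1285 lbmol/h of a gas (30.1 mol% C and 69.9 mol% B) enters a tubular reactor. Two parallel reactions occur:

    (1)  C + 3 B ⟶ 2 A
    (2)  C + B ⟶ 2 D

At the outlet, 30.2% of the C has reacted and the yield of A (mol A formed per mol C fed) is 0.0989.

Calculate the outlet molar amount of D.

Yield of A: 2ξ₁ / 386.8 = 0.0989 → ξ₁ = 19.13 lbmol/h.
Conversion of C: 1ξ₁ + 1ξ₂ = 0.302 × 386.8 = 116.8 → ξ₂ = 97.68 lbmol/h.
Outlet amounts (n = n₀ + Σ ν·ξ):
  C: 386.8 − 1(19.13) − 1(97.68) = 270
  B: 898.2 − 3(19.13) − 1(97.68) = 743.2
  A: 0 + 2(19.13) = 38.25
  D: 0 + 2(97.68) = 195.4

195 lbmol/h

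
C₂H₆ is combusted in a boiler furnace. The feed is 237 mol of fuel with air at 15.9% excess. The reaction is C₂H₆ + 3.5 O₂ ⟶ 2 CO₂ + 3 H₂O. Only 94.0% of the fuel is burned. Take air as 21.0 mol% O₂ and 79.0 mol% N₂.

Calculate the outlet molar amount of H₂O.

Stoichiometric O₂ = 3.5 × 237 = 829.5 mol; O₂ fed = 829.5 × 1.159 = 961.4 mol.
N₂ fed = 961.4 × 79/21 = 3617 mol.
Fuel reacted = 0.94 × 237 → ξ = 222.8 mol.
Outlet (n = n₀ + ν ξ):
  C₂H₆: 237 − 1(222.8) = 14.22
  O₂: 961.4 − 3.5(222.8) = 181.7
  N₂: 3617 (inert)
  CO₂: 0 + 2(222.8) = 445.6
  H₂O: 0 + 3(222.8) = 668.3

668 mol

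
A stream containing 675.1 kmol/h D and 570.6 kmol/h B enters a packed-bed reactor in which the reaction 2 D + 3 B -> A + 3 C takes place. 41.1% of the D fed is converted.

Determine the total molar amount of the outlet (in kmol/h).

D reacted = 0.411 × 675.1 = 277.5 kmol/h; ν_D = −2, so ξ = 277.5/2 = 138.7 kmol/h.
Outlet amounts (n = n₀ + ν ξ):
  D: 675.1 − 2(138.7) = 397.6
  B: 570.6 − 3(138.7) = 154.4
  A: 0 + 1(138.7) = 138.7
  C: 0 + 3(138.7) = 416.2
Total out = 397.6 + 154.4 + 138.7 + 416.2 = 1107 kmol/h.

1110 kmol/h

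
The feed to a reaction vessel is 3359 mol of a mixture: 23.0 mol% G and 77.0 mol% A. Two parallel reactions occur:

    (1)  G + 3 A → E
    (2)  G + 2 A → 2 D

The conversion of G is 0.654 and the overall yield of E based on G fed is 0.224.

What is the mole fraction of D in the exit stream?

0.265

Yield of E: 1ξ₁ / 772.6 = 0.224 → ξ₁ = 173.1 mol.
Conversion of G: 1ξ₁ + 1ξ₂ = 0.654 × 772.6 = 505.3 → ξ₂ = 332.2 mol.
Outlet amounts (n = n₀ + Σ ν·ξ):
  G: 772.6 − 1(173.1) − 1(332.2) = 267.3
  A: 2586 − 3(173.1) − 2(332.2) = 1403
  E: 0 + 1(173.1) = 173.1
  D: 0 + 2(332.2) = 664.4
Total out = 2508 mol; y_D = 664.4 / 2508 = 0.265.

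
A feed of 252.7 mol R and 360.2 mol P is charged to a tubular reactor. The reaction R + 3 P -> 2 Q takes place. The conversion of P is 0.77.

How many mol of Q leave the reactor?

P reacted = 0.77 × 360.2 = 277.4 mol; ν_P = −3, so ξ = 277.4/3 = 92.45 mol.
Outlet amounts (n = n₀ + ν ξ):
  R: 252.7 − 1(92.45) = 160.2
  P: 360.2 − 3(92.45) = 82.85
  Q: 0 + 2(92.45) = 184.9

185 mol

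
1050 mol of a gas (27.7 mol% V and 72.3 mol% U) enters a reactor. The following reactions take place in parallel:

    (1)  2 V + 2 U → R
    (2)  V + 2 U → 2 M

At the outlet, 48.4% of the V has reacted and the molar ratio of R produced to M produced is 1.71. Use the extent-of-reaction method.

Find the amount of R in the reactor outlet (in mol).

61.4 mol

Conversion of V: V consumed = 0.484 × 290.9 = 140.8 mol = 2ξ₁ + 1ξ₂.
Selectivity: 1ξ₁ / (2ξ₂) = 1.71 → ξ₁ = 3.42 ξ₂.
Substitute: (2·3.42 + 1) ξ₂ = 140.8 → ξ₂ = 17.96 mol, ξ₁ = 61.41 mol.
Outlet amounts (n = n₀ + Σ ν·ξ):
  V: 290.9 − 2(61.41) − 1(17.96) = 150.1
  U: 759.1 − 2(61.41) − 2(17.96) = 600.4
  R: 0 + 1(61.41) = 61.41
  M: 0 + 2(17.96) = 35.91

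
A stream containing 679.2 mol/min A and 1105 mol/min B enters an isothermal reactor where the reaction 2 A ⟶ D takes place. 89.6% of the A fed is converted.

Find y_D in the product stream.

A reacted = 0.896 × 679.2 = 608.6 mol/min; ν_A = −2, so ξ = 608.6/2 = 304.3 mol/min.
Outlet amounts (n = n₀ + ν ξ):
  A: 679.2 − 2(304.3) = 70.64
  D: 0 + 1(304.3) = 304.3
  B: 1105 (inert)
Total out = 1480 mol/min; y_D = 304.3 / 1480 = 0.2056.

0.206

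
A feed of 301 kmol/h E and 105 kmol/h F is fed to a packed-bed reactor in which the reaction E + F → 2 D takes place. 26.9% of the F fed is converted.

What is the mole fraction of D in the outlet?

F reacted = 0.269 × 105 = 28.25 kmol/h; ν_F = −1, so ξ = 28.25/1 = 28.25 kmol/h.
Outlet amounts (n = n₀ + ν ξ):
  E: 301 − 1(28.25) = 272.8
  F: 105 − 1(28.25) = 76.75
  D: 0 + 2(28.25) = 56.49
Total out = 406 kmol/h; y_D = 56.49 / 406 = 0.1391.

0.139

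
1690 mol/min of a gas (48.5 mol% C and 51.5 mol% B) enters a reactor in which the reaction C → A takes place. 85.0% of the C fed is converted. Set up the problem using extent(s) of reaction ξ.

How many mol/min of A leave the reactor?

C reacted = 0.85 × 819.6 = 696.7 mol/min; ν_C = −1, so ξ = 696.7/1 = 696.7 mol/min.
Outlet amounts (n = n₀ + ν ξ):
  C: 819.6 − 1(696.7) = 122.9
  A: 0 + 1(696.7) = 696.7
  B: 870.4 (inert)

697 mol/min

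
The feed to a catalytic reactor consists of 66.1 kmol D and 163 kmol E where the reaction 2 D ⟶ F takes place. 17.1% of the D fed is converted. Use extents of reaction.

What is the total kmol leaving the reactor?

D reacted = 0.171 × 66.1 = 11.3 kmol; ν_D = −2, so ξ = 11.3/2 = 5.652 kmol.
Outlet amounts (n = n₀ + ν ξ):
  D: 66.1 − 2(5.652) = 54.8
  F: 0 + 1(5.652) = 5.652
  E: 163 (inert)
Total out = 54.8 + 5.652 + 163 = 223.4 kmol.

223 kmol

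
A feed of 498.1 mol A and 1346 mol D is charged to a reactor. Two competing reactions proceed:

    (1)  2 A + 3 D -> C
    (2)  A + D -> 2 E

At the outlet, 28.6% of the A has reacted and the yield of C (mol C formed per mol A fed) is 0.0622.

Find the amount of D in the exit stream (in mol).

Yield of C: 1ξ₁ / 498.1 = 0.0622 → ξ₁ = 30.98 mol.
Conversion of A: 2ξ₁ + 1ξ₂ = 0.286 × 498.1 = 142.5 → ξ₂ = 80.49 mol.
Outlet amounts (n = n₀ + Σ ν·ξ):
  A: 498.1 − 2(30.98) − 1(80.49) = 355.6
  D: 1346 − 3(30.98) − 1(80.49) = 1173
  C: 0 + 1(30.98) = 30.98
  E: 0 + 2(80.49) = 161

1170 mol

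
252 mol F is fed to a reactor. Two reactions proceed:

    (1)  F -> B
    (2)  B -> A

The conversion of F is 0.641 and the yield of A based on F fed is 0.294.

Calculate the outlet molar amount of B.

87.4 mol

Conversion of F: F consumed = 1ξ₁ = 0.641 × 252 → ξ₁ = 161.5 mol.
Yield of A: 1ξ₂ / 252 = 0.294 → ξ₂ = 74.09 mol.
Outlet amounts (n = n₀ + Σ ν·ξ):
  F: 252 − 1(161.5) = 90.47
  B: 0 + 1(161.5) − 1(74.09) = 87.44
  A: 0 + 1(74.09) = 74.09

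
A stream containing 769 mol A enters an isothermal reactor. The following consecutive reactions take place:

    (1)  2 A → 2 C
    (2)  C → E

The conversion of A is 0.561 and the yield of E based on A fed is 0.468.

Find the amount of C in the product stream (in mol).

71.5 mol

Conversion of A: A consumed = 2ξ₁ = 0.561 × 769 → ξ₁ = 215.7 mol.
Yield of E: 1ξ₂ / 769 = 0.468 → ξ₂ = 359.9 mol.
Outlet amounts (n = n₀ + Σ ν·ξ):
  A: 769 − 2(215.7) = 337.6
  C: 0 + 2(215.7) − 1(359.9) = 71.52
  E: 0 + 1(359.9) = 359.9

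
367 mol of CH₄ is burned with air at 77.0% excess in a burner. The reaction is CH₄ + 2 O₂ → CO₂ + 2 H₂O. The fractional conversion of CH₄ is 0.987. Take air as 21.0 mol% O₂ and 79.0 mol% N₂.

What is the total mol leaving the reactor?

Stoichiometric O₂ = 2 × 367 = 734 mol; O₂ fed = 734 × 1.770 = 1299 mol.
N₂ fed = 1299 × 79/21 = 4887 mol.
Fuel reacted = 0.987 × 367 → ξ = 362.2 mol.
Outlet (n = n₀ + ν ξ):
  CH₄: 367 − 1(362.2) = 4.771
  O₂: 1299 − 2(362.2) = 574.7
  N₂: 4887 (inert)
  CO₂: 0 + 1(362.2) = 362.2
  H₂O: 0 + 2(362.2) = 724.5
Total out = 4.771 + 574.7 + 4887 + 362.2 + 724.5 = 6554 mol.

6550 mol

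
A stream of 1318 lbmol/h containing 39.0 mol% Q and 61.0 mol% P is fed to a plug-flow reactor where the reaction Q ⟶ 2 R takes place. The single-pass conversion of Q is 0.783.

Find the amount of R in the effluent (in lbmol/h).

Q reacted = 0.783 × 514 = 402.5 lbmol/h; ν_Q = −1, so ξ = 402.5/1 = 402.5 lbmol/h.
Outlet amounts (n = n₀ + ν ξ):
  Q: 514 − 1(402.5) = 111.5
  R: 0 + 2(402.5) = 805
  P: 804 (inert)

805 lbmol/h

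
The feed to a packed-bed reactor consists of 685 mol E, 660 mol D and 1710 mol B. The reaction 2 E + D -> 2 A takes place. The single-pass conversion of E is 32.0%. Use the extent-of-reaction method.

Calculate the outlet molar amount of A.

219 mol

E reacted = 0.32 × 685 = 219.2 mol; ν_E = −2, so ξ = 219.2/2 = 109.6 mol.
Outlet amounts (n = n₀ + ν ξ):
  E: 685 − 2(109.6) = 465.8
  D: 660 − 1(109.6) = 550.4
  A: 0 + 2(109.6) = 219.2
  B: 1710 (inert)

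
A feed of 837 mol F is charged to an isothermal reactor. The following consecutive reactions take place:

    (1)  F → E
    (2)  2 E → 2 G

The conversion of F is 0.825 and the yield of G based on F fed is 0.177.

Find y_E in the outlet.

Conversion of F: F consumed = 1ξ₁ = 0.825 × 837 → ξ₁ = 690.5 mol.
Yield of G: 2ξ₂ / 837 = 0.177 → ξ₂ = 74.07 mol.
Outlet amounts (n = n₀ + Σ ν·ξ):
  F: 837 − 1(690.5) = 146.5
  E: 0 + 1(690.5) − 2(74.07) = 542.4
  G: 0 + 2(74.07) = 148.1
Total out = 837 mol; y_E = 542.4 / 837 = 0.648.

0.648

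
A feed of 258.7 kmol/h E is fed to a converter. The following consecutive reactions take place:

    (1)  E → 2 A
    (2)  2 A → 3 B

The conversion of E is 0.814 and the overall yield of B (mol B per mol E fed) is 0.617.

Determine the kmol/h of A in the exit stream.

Conversion of E: E consumed = 1ξ₁ = 0.814 × 258.7 → ξ₁ = 210.6 kmol/h.
Yield of B: 3ξ₂ / 258.7 = 0.617 → ξ₂ = 53.21 kmol/h.
Outlet amounts (n = n₀ + Σ ν·ξ):
  E: 258.7 − 1(210.6) = 48.12
  A: 0 + 2(210.6) − 2(53.21) = 314.8
  B: 0 + 3(53.21) = 159.6

315 kmol/h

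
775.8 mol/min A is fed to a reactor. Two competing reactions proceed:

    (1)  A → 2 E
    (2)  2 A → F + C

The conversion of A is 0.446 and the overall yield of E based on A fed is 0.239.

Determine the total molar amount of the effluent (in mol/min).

Yield of E: 2ξ₁ / 775.8 = 0.239 → ξ₁ = 92.71 mol/min.
Conversion of A: 1ξ₁ + 2ξ₂ = 0.446 × 775.8 = 346 → ξ₂ = 126.6 mol/min.
Outlet amounts (n = n₀ + Σ ν·ξ):
  A: 775.8 − 1(92.71) − 2(126.6) = 429.8
  E: 0 + 2(92.71) = 185.4
  F: 0 + 1(126.6) = 126.6
  C: 0 + 1(126.6) = 126.6
Total out = 429.8 + 185.4 + 126.6 + 126.6 = 868.5 mol/min.

869 mol/min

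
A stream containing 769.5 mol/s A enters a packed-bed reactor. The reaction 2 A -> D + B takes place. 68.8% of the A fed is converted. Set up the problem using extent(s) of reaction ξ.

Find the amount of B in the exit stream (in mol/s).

265 mol/s

A reacted = 0.688 × 769.5 = 529.4 mol/s; ν_A = −2, so ξ = 529.4/2 = 264.7 mol/s.
Outlet amounts (n = n₀ + ν ξ):
  A: 769.5 − 2(264.7) = 240.1
  D: 0 + 1(264.7) = 264.7
  B: 0 + 1(264.7) = 264.7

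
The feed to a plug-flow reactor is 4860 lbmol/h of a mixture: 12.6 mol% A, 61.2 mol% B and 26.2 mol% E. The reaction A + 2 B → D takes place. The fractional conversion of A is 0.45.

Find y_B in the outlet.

A reacted = 0.45 × 612.4 = 275.6 lbmol/h; ν_A = −1, so ξ = 275.6/1 = 275.6 lbmol/h.
Outlet amounts (n = n₀ + ν ξ):
  A: 612.4 − 1(275.6) = 336.8
  B: 2974 − 2(275.6) = 2423
  D: 0 + 1(275.6) = 275.6
  E: 1273 (inert)
Total out = 4309 lbmol/h; y_B = 2423 / 4309 = 0.5624.

0.562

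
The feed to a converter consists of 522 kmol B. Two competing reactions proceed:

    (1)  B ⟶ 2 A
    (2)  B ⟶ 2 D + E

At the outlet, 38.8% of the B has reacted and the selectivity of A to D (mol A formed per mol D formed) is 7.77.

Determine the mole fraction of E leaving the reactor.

Conversion of B: B consumed = 0.388 × 522 = 202.5 kmol = 1ξ₁ + 1ξ₂.
Selectivity: 2ξ₁ / (2ξ₂) = 7.77 → ξ₁ = 7.77 ξ₂.
Substitute: (1·7.77 + 1) ξ₂ = 202.5 → ξ₂ = 23.09 kmol, ξ₁ = 179.4 kmol.
Outlet amounts (n = n₀ + Σ ν·ξ):
  B: 522 − 1(179.4) − 1(23.09) = 319.5
  A: 0 + 2(179.4) = 358.9
  D: 0 + 2(23.09) = 46.19
  E: 0 + 1(23.09) = 23.09
Total out = 747.6 kmol; y_E = 23.09 / 747.6 = 0.03089.

0.0309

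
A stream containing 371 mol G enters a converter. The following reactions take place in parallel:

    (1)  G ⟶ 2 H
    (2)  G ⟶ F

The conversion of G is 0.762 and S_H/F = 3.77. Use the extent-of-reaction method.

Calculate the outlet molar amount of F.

Conversion of G: G consumed = 0.762 × 371 = 282.7 mol = 1ξ₁ + 1ξ₂.
Selectivity: 2ξ₁ / (1ξ₂) = 3.77 → ξ₁ = 1.885 ξ₂.
Substitute: (1·1.885 + 1) ξ₂ = 282.7 → ξ₂ = 97.99 mol, ξ₁ = 184.7 mol.
Outlet amounts (n = n₀ + Σ ν·ξ):
  G: 371 − 1(184.7) − 1(97.99) = 88.3
  H: 0 + 2(184.7) = 369.4
  F: 0 + 1(97.99) = 97.99

98 mol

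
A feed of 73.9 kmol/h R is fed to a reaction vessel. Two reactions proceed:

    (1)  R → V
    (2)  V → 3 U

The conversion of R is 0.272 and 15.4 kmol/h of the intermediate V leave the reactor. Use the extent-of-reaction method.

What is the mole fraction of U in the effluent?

Conversion of R: R consumed = 1ξ₁ = 0.272 × 73.9 → ξ₁ = 20.1 kmol/h.
V balance: n_V = 0 + 1ξ₁ − 1ξ₂ = 15.4 → ξ₂ = (1·20.1 − 15.4)/1 = 4.701 kmol/h.
Outlet amounts (n = n₀ + Σ ν·ξ):
  R: 73.9 − 1(20.1) = 53.8
  V: 0 + 1(20.1) − 1(4.701) = 15.4
  U: 0 + 3(4.701) = 14.1
Total out = 83.3 kmol/h; y_U = 14.1 / 83.3 = 0.1693.

0.169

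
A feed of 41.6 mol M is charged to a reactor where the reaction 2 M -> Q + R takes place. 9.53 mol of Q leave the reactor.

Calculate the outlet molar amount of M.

For Q: n = n₀ + 1ξ → 9.53 = 0 + 1ξ, giving ξ = 9.53 mol.
Outlet amounts (n = n₀ + ν ξ):
  M: 41.6 − 2(9.53) = 22.54
  Q: 0 + 1(9.53) = 9.53
  R: 0 + 1(9.53) = 9.53

22.5 mol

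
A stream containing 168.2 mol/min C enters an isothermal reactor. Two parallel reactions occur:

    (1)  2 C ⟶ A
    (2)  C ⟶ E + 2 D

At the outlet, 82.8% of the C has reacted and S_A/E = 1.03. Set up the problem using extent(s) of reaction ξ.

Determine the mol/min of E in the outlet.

Conversion of C: C consumed = 0.828 × 168.2 = 139.3 mol/min = 2ξ₁ + 1ξ₂.
Selectivity: 1ξ₁ / (1ξ₂) = 1.03 → ξ₁ = 1.03 ξ₂.
Substitute: (2·1.03 + 1) ξ₂ = 139.3 → ξ₂ = 45.51 mol/min, ξ₁ = 46.88 mol/min.
Outlet amounts (n = n₀ + Σ ν·ξ):
  C: 168.2 − 2(46.88) − 1(45.51) = 28.93
  A: 0 + 1(46.88) = 46.88
  E: 0 + 1(45.51) = 45.51
  D: 0 + 2(45.51) = 91.03

45.5 mol/min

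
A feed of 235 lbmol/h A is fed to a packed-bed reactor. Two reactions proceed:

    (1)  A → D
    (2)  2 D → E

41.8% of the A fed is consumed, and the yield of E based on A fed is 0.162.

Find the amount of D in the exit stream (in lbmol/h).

22.1 lbmol/h

Conversion of A: A consumed = 1ξ₁ = 0.418 × 235 → ξ₁ = 98.23 lbmol/h.
Yield of E: 1ξ₂ / 235 = 0.162 → ξ₂ = 38.07 lbmol/h.
Outlet amounts (n = n₀ + Σ ν·ξ):
  A: 235 − 1(98.23) = 136.8
  D: 0 + 1(98.23) − 2(38.07) = 22.09
  E: 0 + 1(38.07) = 38.07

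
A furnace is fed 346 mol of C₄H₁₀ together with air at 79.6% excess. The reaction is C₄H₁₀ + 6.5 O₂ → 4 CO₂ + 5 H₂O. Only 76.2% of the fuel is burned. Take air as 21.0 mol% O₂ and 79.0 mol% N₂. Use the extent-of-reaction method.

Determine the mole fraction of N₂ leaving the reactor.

0.761

Stoichiometric O₂ = 6.5 × 346 = 2249 mol; O₂ fed = 2249 × 1.796 = 4039 mol.
N₂ fed = 4039 × 79/21 = 15200 mol.
Fuel reacted = 0.762 × 346 → ξ = 263.7 mol.
Outlet (n = n₀ + ν ξ):
  C₄H₁₀: 346 − 1(263.7) = 82.35
  O₂: 4039 − 6.5(263.7) = 2325
  N₂: 15200 (inert)
  CO₂: 0 + 4(263.7) = 1055
  H₂O: 0 + 5(263.7) = 1318
Total out = 19980 mol; y_N₂ = 15200 / 19980 = 0.7607.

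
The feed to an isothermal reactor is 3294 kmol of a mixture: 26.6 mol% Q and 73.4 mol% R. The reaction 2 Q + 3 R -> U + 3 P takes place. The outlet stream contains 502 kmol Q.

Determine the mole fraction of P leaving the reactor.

0.181

For Q: n = n₀ − 2ξ → 502 = 876.2 − 2ξ, giving ξ = 187.1 kmol.
Outlet amounts (n = n₀ + ν ξ):
  Q: 876.2 − 2(187.1) = 502
  R: 2418 − 3(187.1) = 1856
  U: 0 + 1(187.1) = 187.1
  P: 0 + 3(187.1) = 561.3
Total out = 3107 kmol; y_P = 561.3 / 3107 = 0.1807.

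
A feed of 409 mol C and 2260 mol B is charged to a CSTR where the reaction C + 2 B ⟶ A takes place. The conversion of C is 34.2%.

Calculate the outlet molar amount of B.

1980 mol

C reacted = 0.342 × 409 = 139.9 mol; ν_C = −1, so ξ = 139.9/1 = 139.9 mol.
Outlet amounts (n = n₀ + ν ξ):
  C: 409 − 1(139.9) = 269.1
  B: 2260 − 2(139.9) = 1980
  A: 0 + 1(139.9) = 139.9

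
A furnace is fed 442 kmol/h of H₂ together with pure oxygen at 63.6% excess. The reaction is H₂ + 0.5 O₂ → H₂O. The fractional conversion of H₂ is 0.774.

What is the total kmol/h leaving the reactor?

633 kmol/h

Stoichiometric O₂ = 0.5 × 442 = 221 kmol/h; O₂ fed = 221 × 1.636 = 361.6 kmol/h.
Fuel reacted = 0.774 × 442 → ξ = 342.1 kmol/h.
Outlet (n = n₀ + ν ξ):
  H₂: 442 − 1(342.1) = 99.89
  O₂: 361.6 − 0.5(342.1) = 190.5
  H₂O: 0 + 1(342.1) = 342.1
Total out = 99.89 + 190.5 + 342.1 = 632.5 kmol/h.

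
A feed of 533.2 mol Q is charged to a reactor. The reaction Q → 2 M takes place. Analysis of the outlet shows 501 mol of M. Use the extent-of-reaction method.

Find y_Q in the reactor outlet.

For M: n = n₀ + 2ξ → 501 = 0 + 2ξ, giving ξ = 250.5 mol.
Outlet amounts (n = n₀ + ν ξ):
  Q: 533.2 − 1(250.5) = 282.7
  M: 0 + 2(250.5) = 501
Total out = 783.7 mol; y_Q = 282.7 / 783.7 = 0.3607.

0.361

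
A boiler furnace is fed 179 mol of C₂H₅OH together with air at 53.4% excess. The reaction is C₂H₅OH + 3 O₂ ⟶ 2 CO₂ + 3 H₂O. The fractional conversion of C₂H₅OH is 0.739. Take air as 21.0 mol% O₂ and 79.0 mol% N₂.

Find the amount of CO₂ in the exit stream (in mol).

265 mol

Stoichiometric O₂ = 3 × 179 = 537 mol; O₂ fed = 537 × 1.534 = 823.8 mol.
N₂ fed = 823.8 × 79/21 = 3099 mol.
Fuel reacted = 0.739 × 179 → ξ = 132.3 mol.
Outlet (n = n₀ + ν ξ):
  C₂H₅OH: 179 − 1(132.3) = 46.72
  O₂: 823.8 − 3(132.3) = 426.9
  N₂: 3099 (inert)
  CO₂: 0 + 2(132.3) = 264.6
  H₂O: 0 + 3(132.3) = 396.8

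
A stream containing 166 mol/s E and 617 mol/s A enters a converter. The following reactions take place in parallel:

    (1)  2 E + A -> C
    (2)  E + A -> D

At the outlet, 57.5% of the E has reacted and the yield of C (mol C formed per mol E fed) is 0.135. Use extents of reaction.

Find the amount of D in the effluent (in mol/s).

50.6 mol/s

Yield of C: 1ξ₁ / 166 = 0.135 → ξ₁ = 22.41 mol/s.
Conversion of E: 2ξ₁ + 1ξ₂ = 0.575 × 166 = 95.45 → ξ₂ = 50.63 mol/s.
Outlet amounts (n = n₀ + Σ ν·ξ):
  E: 166 − 2(22.41) − 1(50.63) = 70.55
  A: 617 − 1(22.41) − 1(50.63) = 544
  C: 0 + 1(22.41) = 22.41
  D: 0 + 1(50.63) = 50.63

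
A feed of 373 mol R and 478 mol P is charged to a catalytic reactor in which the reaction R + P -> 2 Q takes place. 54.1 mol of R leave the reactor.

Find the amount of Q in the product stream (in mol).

638 mol

For R: n = n₀ − 1ξ → 54.1 = 373 − 1ξ, giving ξ = 318.9 mol.
Outlet amounts (n = n₀ + ν ξ):
  R: 373 − 1(318.9) = 54.1
  P: 478 − 1(318.9) = 159.1
  Q: 0 + 2(318.9) = 637.8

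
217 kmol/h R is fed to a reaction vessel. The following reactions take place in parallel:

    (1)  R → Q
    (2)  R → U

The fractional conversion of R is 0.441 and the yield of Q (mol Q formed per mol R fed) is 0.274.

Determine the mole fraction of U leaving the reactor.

Yield of Q: 1ξ₁ / 217 = 0.274 → ξ₁ = 59.46 kmol/h.
Conversion of R: 1ξ₁ + 1ξ₂ = 0.441 × 217 = 95.7 → ξ₂ = 36.24 kmol/h.
Outlet amounts (n = n₀ + Σ ν·ξ):
  R: 217 − 1(59.46) − 1(36.24) = 121.3
  Q: 0 + 1(59.46) = 59.46
  U: 0 + 1(36.24) = 36.24
Total out = 217 kmol/h; y_U = 36.24 / 217 = 0.167.

0.167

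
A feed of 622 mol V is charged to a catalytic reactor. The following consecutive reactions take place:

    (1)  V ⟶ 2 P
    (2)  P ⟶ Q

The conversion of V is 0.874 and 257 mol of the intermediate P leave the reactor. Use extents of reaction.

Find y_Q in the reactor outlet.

0.712

Conversion of V: V consumed = 1ξ₁ = 0.874 × 622 → ξ₁ = 543.6 mol.
P balance: n_P = 0 + 2ξ₁ − 1ξ₂ = 257 → ξ₂ = (2·543.6 − 257)/1 = 830.3 mol.
Outlet amounts (n = n₀ + Σ ν·ξ):
  V: 622 − 1(543.6) = 78.37
  P: 0 + 2(543.6) − 1(830.3) = 257
  Q: 0 + 1(830.3) = 830.3
Total out = 1166 mol; y_Q = 830.3 / 1166 = 0.7123.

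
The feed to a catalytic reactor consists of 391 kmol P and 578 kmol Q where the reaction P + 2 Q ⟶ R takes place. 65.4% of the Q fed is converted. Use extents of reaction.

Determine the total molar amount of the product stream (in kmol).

Q reacted = 0.654 × 578 = 378 kmol; ν_Q = −2, so ξ = 378/2 = 189 kmol.
Outlet amounts (n = n₀ + ν ξ):
  P: 391 − 1(189) = 202
  Q: 578 − 2(189) = 200
  R: 0 + 1(189) = 189
Total out = 202 + 200 + 189 = 591 kmol.

591 kmol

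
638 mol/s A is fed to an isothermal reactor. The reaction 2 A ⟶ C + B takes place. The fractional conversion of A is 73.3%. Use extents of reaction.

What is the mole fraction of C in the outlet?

0.366

A reacted = 0.733 × 638 = 467.7 mol/s; ν_A = −2, so ξ = 467.7/2 = 233.8 mol/s.
Outlet amounts (n = n₀ + ν ξ):
  A: 638 − 2(233.8) = 170.3
  C: 0 + 1(233.8) = 233.8
  B: 0 + 1(233.8) = 233.8
Total out = 638 mol/s; y_C = 233.8 / 638 = 0.3665.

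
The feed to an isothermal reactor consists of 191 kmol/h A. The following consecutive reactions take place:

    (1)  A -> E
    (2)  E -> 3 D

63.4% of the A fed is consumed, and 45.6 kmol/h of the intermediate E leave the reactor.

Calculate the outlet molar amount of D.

Conversion of A: A consumed = 1ξ₁ = 0.634 × 191 → ξ₁ = 121.1 kmol/h.
E balance: n_E = 0 + 1ξ₁ − 1ξ₂ = 45.6 → ξ₂ = (1·121.1 − 45.6)/1 = 75.49 kmol/h.
Outlet amounts (n = n₀ + Σ ν·ξ):
  A: 191 − 1(121.1) = 69.91
  E: 0 + 1(121.1) − 1(75.49) = 45.6
  D: 0 + 3(75.49) = 226.5

226 kmol/h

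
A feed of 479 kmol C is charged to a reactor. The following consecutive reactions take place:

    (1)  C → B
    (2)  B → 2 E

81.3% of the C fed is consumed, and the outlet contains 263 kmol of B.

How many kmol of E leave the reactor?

Conversion of C: C consumed = 1ξ₁ = 0.813 × 479 → ξ₁ = 389.4 kmol.
B balance: n_B = 0 + 1ξ₁ − 1ξ₂ = 263 → ξ₂ = (1·389.4 − 263)/1 = 126.4 kmol.
Outlet amounts (n = n₀ + Σ ν·ξ):
  C: 479 − 1(389.4) = 89.57
  B: 0 + 1(389.4) − 1(126.4) = 263
  E: 0 + 2(126.4) = 252.9

253 kmol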